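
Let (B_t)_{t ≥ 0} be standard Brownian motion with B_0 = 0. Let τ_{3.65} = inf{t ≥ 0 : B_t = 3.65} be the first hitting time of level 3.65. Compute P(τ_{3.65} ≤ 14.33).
P(τ_{3.65} ≤ 14.33) = 2(1 − Φ(3.65/√14.33)) = 2(1 − Φ(0.9642)) ≈ 0.3349

By the reflection principle for standard BM, P(τ_b ≤ t) = 2 · P(B_t ≥ b). Since B_t ~ N(0, t), P(B_t ≥ 3.65) = 1 − Φ(3.65/√t) = 1 − Φ(3.65/√14.33) = 1 − Φ(0.9642) ≈ 0.16747. Doubling: P(τ_{3.65} ≤ 14.33) ≈ 2 · 0.16747 = 0.33494 ≈ 0.3349.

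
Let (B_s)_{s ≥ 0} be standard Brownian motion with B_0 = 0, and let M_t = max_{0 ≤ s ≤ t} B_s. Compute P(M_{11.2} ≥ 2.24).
P(M_{11.2} ≥ 2.24) = 2·P(B_{11.2} ≥ 2.24) = 2(1 − Φ(2.24/√11.2)) ≈ 0.5033

By the reflection principle for Brownian motion, P(M_t ≥ a) = 2 · P(B_t ≥ a) for a ≥ 0. Since B_t ~ N(0, t), P(B_t ≥ 2.24) = 1 − Φ(2.24/√t) = 1 − Φ(2.24/√11.2) = 1 − Φ(0.6693). So
  P(M_{11.2} ≥ 2.24) = 2(1 − Φ(0.6693)) ≈ 0.5033.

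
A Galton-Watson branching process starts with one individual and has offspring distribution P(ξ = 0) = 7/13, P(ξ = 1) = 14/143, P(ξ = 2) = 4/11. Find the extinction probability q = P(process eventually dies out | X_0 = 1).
q = 1

Mean offspring μ = 0·7/13 + 1·14/143 + 2·4/11 = 118/143 ≤ 1. For μ ≤ 1 with offspring not concentrated at 1, the Galton-Watson process goes extinct almost surely, so q = 1.
(Algebraic check: The pgf is f(s) = 7/13 + 14/143·s + 4/11·s². The extinction probability q is the smallest fixed point of f in [0, 1]. Setting s = f(s):
  4/11·s² + (14/143 − 1)·s + 7/13 = 0
  4/11·s² − (7/13 + 4/11)·s + 7/13 = 0
which factors as (s − 1)·(4/11·s − 7/13) = 0, giving roots s = 1 and s = (7/13)/(4/11) = 77/52. Since 77/52 ≥ 1, the smallest root in [0, 1] is s = 1.)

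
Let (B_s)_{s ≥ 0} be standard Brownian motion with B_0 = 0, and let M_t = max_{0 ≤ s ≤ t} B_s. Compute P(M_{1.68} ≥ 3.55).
P(M_{1.68} ≥ 3.55) = 2·P(B_{1.68} ≥ 3.55) = 2(1 − Φ(3.55/√1.68)) ≈ 0.0062

By the reflection principle for Brownian motion, P(M_t ≥ a) = 2 · P(B_t ≥ a) for a ≥ 0. Since B_t ~ N(0, t), P(B_t ≥ 3.55) = 1 − Φ(3.55/√t) = 1 − Φ(3.55/√1.68) = 1 − Φ(2.7389). So
  P(M_{1.68} ≥ 3.55) = 2(1 − Φ(2.7389)) ≈ 0.0062.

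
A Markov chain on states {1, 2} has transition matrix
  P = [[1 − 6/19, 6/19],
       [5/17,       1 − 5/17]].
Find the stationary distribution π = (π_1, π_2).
π_1 = 95/197, π_2 = 102/197

Solve πP = π with π_1 + π_2 = 1. From πP = π: π_1 · (1 − 6/19) + π_2 · 5/17 = π_1 ⇒ π_2 · 5/17 = π_1 · 6/19 ⇒ π_2/π_1 = (6/19)/(5/17) = 102/95. Together with π_1 + π_2 = 1:
  π_1 = (5/17)/(6/19 + 5/17) = (5/17)/(197/323) = 95/197,
  π_2 = (6/19)/(6/19 + 5/17) = (6/19)/(197/323) = 102/197.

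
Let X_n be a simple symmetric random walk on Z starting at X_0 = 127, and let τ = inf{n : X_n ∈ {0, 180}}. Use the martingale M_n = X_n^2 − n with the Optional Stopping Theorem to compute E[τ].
E[τ] = 6731

M_n = X_n^2 − n is a martingale (since E[X_{n+1}^2 | F_n] = X_n^2 + 1). By OST (τ has finite mean in a bounded region), E[M_τ] = E[M_0] = X_0^2 − 0 = 127^2 = 16129. Also E[M_τ] = E[X_τ^2] − E[τ]. The walk exits at 0 or 180, with P(hit 180 first) = 127/180, so E[X_τ^2] = 180^2 · 127/180 + 0 = 22860. Thus E[τ] = E[X_τ^2] − E[M_τ] = 22860 − 16129 = 6731 = 127(180 − 127) = 6731.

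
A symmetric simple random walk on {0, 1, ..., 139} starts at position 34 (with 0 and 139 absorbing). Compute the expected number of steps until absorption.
E[τ | X_0 = 34] = 3570

Let v_k = E[τ | X_0 = k]. Boundary: v_0 = v_139 = 0. Recurrence: v_k = 1 + (v_{k-1} + v_{k+1})/2 for 1 ≤ k ≤ 138. The particular solution to v_k − (v_{k-1} + v_{k+1})/2 = 1 is v_k = −k^2. Adding homogeneous solution A + B k and matching boundaries gives v_k = k (139 − k). Substituting k = 34: v_34 = 34 · 105 = 3570.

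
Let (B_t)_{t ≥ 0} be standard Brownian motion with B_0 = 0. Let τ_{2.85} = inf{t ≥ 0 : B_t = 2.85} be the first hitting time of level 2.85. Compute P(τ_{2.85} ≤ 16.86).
P(τ_{2.85} ≤ 16.86) = 2(1 − Φ(2.85/√16.86)) = 2(1 − Φ(0.6941)) ≈ 0.4876

By the reflection principle for standard BM, P(τ_b ≤ t) = 2 · P(B_t ≥ b). Since B_t ~ N(0, t), P(B_t ≥ 2.85) = 1 − Φ(2.85/√t) = 1 − Φ(2.85/√16.86) = 1 − Φ(0.6941) ≈ 0.24381. Doubling: P(τ_{2.85} ≤ 16.86) ≈ 2 · 0.24381 = 0.48762 ≈ 0.4876.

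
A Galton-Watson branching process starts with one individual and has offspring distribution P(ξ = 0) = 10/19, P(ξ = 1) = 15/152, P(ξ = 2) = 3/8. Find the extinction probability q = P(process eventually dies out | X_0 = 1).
q = 1

Mean offspring μ = 0·10/19 + 1·15/152 + 2·3/8 = 129/152 ≤ 1. For μ ≤ 1 with offspring not concentrated at 1, the Galton-Watson process goes extinct almost surely, so q = 1.
(Algebraic check: The pgf is f(s) = 10/19 + 15/152·s + 3/8·s². The extinction probability q is the smallest fixed point of f in [0, 1]. Setting s = f(s):
  3/8·s² + (15/152 − 1)·s + 10/19 = 0
  3/8·s² − (10/19 + 3/8)·s + 10/19 = 0
which factors as (s − 1)·(3/8·s − 10/19) = 0, giving roots s = 1 and s = (10/19)/(3/8) = 80/57. Since 80/57 ≥ 1, the smallest root in [0, 1] is s = 1.)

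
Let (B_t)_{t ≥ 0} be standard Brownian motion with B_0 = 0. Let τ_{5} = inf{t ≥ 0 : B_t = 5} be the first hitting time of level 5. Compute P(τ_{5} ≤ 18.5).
P(τ_{5} ≤ 18.5) = 2(1 − Φ(5/√18.5)) = 2(1 − Φ(1.1625)) ≈ 0.2450

By the reflection principle for standard BM, P(τ_b ≤ t) = 2 · P(B_t ≥ b). Since B_t ~ N(0, t), P(B_t ≥ 5) = 1 − Φ(5/√t) = 1 − Φ(5/√18.5) = 1 − Φ(1.1625) ≈ 0.12252. Doubling: P(τ_{5} ≤ 18.5) ≈ 2 · 0.12252 = 0.24504 ≈ 0.2450.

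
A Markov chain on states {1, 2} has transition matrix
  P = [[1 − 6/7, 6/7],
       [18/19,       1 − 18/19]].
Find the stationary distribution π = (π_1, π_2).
π_1 = 21/40, π_2 = 19/40

Solve πP = π with π_1 + π_2 = 1. From πP = π: π_1 · (1 − 6/7) + π_2 · 18/19 = π_1 ⇒ π_2 · 18/19 = π_1 · 6/7 ⇒ π_2/π_1 = (6/7)/(18/19) = 19/21. Together with π_1 + π_2 = 1:
  π_1 = (18/19)/(6/7 + 18/19) = (18/19)/(240/133) = 21/40,
  π_2 = (6/7)/(6/7 + 18/19) = (6/7)/(240/133) = 19/40.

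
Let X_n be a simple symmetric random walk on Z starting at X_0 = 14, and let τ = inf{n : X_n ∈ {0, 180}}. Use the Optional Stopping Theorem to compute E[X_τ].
E[X_τ] = 14

X_n is a martingale and τ is a bounded-mean stopping time (indeed τ is finite a.s. with bounded expectation since the walk is in a bounded region). By the OST, E[X_τ] = E[X_0] = 14. Equivalently: E[X_τ] = 180 · P(hit 180 first) + 0 · P(hit 0 first) = 180 · (14/180) = 14.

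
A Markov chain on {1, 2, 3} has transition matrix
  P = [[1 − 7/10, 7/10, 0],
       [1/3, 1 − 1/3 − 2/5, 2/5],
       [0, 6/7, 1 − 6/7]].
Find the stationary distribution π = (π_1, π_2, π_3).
π = (25/102, 35/68, 49/204)

This is a birth-death chain on three states, which satisfies detailed balance: π_1 · P_{12} = π_2 · P_{21} and π_2 · P_{23} = π_3 · P_{32}.
From π_1 · 7/10 = π_2 · 1/3: π_2/π_1 = (7/10)/(1/3) = 21/10.
From π_2 · 2/5 = π_3 · 6/7: π_3/π_2 = (2/5)/(6/7) = 7/15.
Take π_1 proportional to 1; then unnormalized π = (1, 21/10, 49/50). Normalize by dividing by the sum 102/25:
  π = (25/102, 35/68, 49/204).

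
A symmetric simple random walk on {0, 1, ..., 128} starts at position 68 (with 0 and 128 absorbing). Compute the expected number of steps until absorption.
E[τ | X_0 = 68] = 4080

Let v_k = E[τ | X_0 = k]. Boundary: v_0 = v_128 = 0. Recurrence: v_k = 1 + (v_{k-1} + v_{k+1})/2 for 1 ≤ k ≤ 127. The particular solution to v_k − (v_{k-1} + v_{k+1})/2 = 1 is v_k = −k^2. Adding homogeneous solution A + B k and matching boundaries gives v_k = k (128 − k). Substituting k = 68: v_68 = 68 · 60 = 4080.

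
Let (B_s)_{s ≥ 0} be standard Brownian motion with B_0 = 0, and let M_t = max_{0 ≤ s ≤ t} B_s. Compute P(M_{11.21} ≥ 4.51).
P(M_{11.21} ≥ 4.51) = 2·P(B_{11.21} ≥ 4.51) = 2(1 − Φ(4.51/√11.21)) ≈ 0.1780

By the reflection principle for Brownian motion, P(M_t ≥ a) = 2 · P(B_t ≥ a) for a ≥ 0. Since B_t ~ N(0, t), P(B_t ≥ 4.51) = 1 − Φ(4.51/√t) = 1 − Φ(4.51/√11.21) = 1 − Φ(1.3470). So
  P(M_{11.21} ≥ 4.51) = 2(1 − Φ(1.3470)) ≈ 0.1780.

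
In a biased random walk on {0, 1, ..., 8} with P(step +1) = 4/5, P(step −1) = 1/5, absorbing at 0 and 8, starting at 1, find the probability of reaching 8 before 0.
P(hit 8 before 0) = (1 − (1/4)^1) / (1 − (1/4)^8) = 16384/21845

Let u_k denote P(reach 8 before 0 | start at k). Boundary: u_0 = 0, u_8 = 1. Recurrence: u_k = 4/5·u_{k+1} + 1/5·u_{k-1} for 1 ≤ k ≤ 7. Try u_k = A + B·r^k with r = q/p = (1/5)/(4/5) = 1/4. Substitution satisfies the recurrence; boundary conditions give:
  u_k = (1 − r^k) / (1 − r^N) = (1 − (1/4)^1) / (1 − (1/4)^8) = 16384/21845.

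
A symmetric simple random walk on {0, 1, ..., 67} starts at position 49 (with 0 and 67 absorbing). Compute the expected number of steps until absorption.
E[τ | X_0 = 49] = 882

Let v_k = E[τ | X_0 = k]. Boundary: v_0 = v_67 = 0. Recurrence: v_k = 1 + (v_{k-1} + v_{k+1})/2 for 1 ≤ k ≤ 66. The particular solution to v_k − (v_{k-1} + v_{k+1})/2 = 1 is v_k = −k^2. Adding homogeneous solution A + B k and matching boundaries gives v_k = k (67 − k). Substituting k = 49: v_49 = 49 · 18 = 882.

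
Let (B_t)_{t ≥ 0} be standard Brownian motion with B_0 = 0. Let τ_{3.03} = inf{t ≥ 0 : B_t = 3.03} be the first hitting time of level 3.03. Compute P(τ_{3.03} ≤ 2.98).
P(τ_{3.03} ≤ 2.98) = 2(1 − Φ(3.03/√2.98)) = 2(1 − Φ(1.7552)) ≈ 0.0792

By the reflection principle for standard BM, P(τ_b ≤ t) = 2 · P(B_t ≥ b). Since B_t ~ N(0, t), P(B_t ≥ 3.03) = 1 − Φ(3.03/√t) = 1 − Φ(3.03/√2.98) = 1 − Φ(1.7552) ≈ 0.03961. Doubling: P(τ_{3.03} ≤ 2.98) ≈ 2 · 0.03961 = 0.07922 ≈ 0.0792.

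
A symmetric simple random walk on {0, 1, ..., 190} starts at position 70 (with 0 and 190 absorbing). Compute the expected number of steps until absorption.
E[τ | X_0 = 70] = 8400

Let v_k = E[τ | X_0 = k]. Boundary: v_0 = v_190 = 0. Recurrence: v_k = 1 + (v_{k-1} + v_{k+1})/2 for 1 ≤ k ≤ 189. The particular solution to v_k − (v_{k-1} + v_{k+1})/2 = 1 is v_k = −k^2. Adding homogeneous solution A + B k and matching boundaries gives v_k = k (190 − k). Substituting k = 70: v_70 = 70 · 120 = 8400.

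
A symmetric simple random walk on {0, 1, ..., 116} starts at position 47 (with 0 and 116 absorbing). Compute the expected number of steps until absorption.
E[τ | X_0 = 47] = 3243

Let v_k = E[τ | X_0 = k]. Boundary: v_0 = v_116 = 0. Recurrence: v_k = 1 + (v_{k-1} + v_{k+1})/2 for 1 ≤ k ≤ 115. The particular solution to v_k − (v_{k-1} + v_{k+1})/2 = 1 is v_k = −k^2. Adding homogeneous solution A + B k and matching boundaries gives v_k = k (116 − k). Substituting k = 47: v_47 = 47 · 69 = 3243.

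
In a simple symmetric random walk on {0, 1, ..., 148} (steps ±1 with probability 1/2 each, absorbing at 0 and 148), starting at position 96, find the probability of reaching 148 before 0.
P(hit 148 before 0) = 96/148 = 24/37

Let u_k = P(hit 148 before 0 | start at k). Then u_0 = 0, u_148 = 1, and u_k = u_{k-1}/2 + u_{k+1}/2 for 1 ≤ k ≤ 147. This harmonic recurrence is solved by u_k = k/148, giving u_96 = 96/148 = 24/37.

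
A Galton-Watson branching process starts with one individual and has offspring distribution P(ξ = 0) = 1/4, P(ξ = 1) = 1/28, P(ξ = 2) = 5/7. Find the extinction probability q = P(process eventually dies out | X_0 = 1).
q = 7/20

The pgf is f(s) = 1/4 + 1/28·s + 5/7·s². The extinction probability q is the smallest fixed point of f in [0, 1]. Setting s = f(s):
  5/7·s² + (1/28 − 1)·s + 1/4 = 0
  5/7·s² − (1/4 + 5/7)·s + 1/4 = 0
which factors as (s − 1)·(5/7·s − 1/4) = 0, giving roots s = 1 and s = (1/4)/(5/7) = 7/20.
Mean offspring μ = 1/28 + 2·5/7 = 41/28 > 1 (supercritical), so q < 1. The extinction probability is the smaller root: q = (1/4)/(5/7) = 7/20.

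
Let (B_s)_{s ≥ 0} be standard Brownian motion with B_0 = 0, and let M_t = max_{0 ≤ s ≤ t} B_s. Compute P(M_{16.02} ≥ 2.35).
P(M_{16.02} ≥ 2.35) = 2·P(B_{16.02} ≥ 2.35) = 2(1 − Φ(2.35/√16.02)) ≈ 0.5571

By the reflection principle for Brownian motion, P(M_t ≥ a) = 2 · P(B_t ≥ a) for a ≥ 0. Since B_t ~ N(0, t), P(B_t ≥ 2.35) = 1 − Φ(2.35/√t) = 1 − Φ(2.35/√16.02) = 1 − Φ(0.5871). So
  P(M_{16.02} ≥ 2.35) = 2(1 − Φ(0.5871)) ≈ 0.5571.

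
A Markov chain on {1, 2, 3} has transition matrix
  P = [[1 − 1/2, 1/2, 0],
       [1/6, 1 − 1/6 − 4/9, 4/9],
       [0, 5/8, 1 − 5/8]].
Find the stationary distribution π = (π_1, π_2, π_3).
π = (15/92, 45/92, 8/23)

This is a birth-death chain on three states, which satisfies detailed balance: π_1 · P_{12} = π_2 · P_{21} and π_2 · P_{23} = π_3 · P_{32}.
From π_1 · 1/2 = π_2 · 1/6: π_2/π_1 = (1/2)/(1/6) = 3.
From π_2 · 4/9 = π_3 · 5/8: π_3/π_2 = (4/9)/(5/8) = 32/45.
Take π_1 proportional to 1; then unnormalized π = (1, 3, 32/15). Normalize by dividing by the sum 92/15:
  π = (15/92, 45/92, 8/23).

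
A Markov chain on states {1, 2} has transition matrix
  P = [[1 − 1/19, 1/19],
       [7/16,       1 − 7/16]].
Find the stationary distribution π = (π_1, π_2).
π_1 = 133/149, π_2 = 16/149

Solve πP = π with π_1 + π_2 = 1. From πP = π: π_1 · (1 − 1/19) + π_2 · 7/16 = π_1 ⇒ π_2 · 7/16 = π_1 · 1/19 ⇒ π_2/π_1 = (1/19)/(7/16) = 16/133. Together with π_1 + π_2 = 1:
  π_1 = (7/16)/(1/19 + 7/16) = (7/16)/(149/304) = 133/149,
  π_2 = (1/19)/(1/19 + 7/16) = (1/19)/(149/304) = 16/149.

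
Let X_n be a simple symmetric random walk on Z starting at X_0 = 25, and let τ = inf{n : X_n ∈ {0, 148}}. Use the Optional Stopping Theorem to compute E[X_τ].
E[X_τ] = 25

X_n is a martingale and τ is a bounded-mean stopping time (indeed τ is finite a.s. with bounded expectation since the walk is in a bounded region). By the OST, E[X_τ] = E[X_0] = 25. Equivalently: E[X_τ] = 148 · P(hit 148 first) + 0 · P(hit 0 first) = 148 · (25/148) = 25.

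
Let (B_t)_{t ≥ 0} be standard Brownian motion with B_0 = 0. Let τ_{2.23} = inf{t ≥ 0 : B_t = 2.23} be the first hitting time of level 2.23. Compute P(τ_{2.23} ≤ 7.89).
P(τ_{2.23} ≤ 7.89) = 2(1 − Φ(2.23/√7.89)) = 2(1 − Φ(0.7939)) ≈ 0.4273

By the reflection principle for standard BM, P(τ_b ≤ t) = 2 · P(B_t ≥ b). Since B_t ~ N(0, t), P(B_t ≥ 2.23) = 1 − Φ(2.23/√t) = 1 − Φ(2.23/√7.89) = 1 − Φ(0.7939) ≈ 0.21363. Doubling: P(τ_{2.23} ≤ 7.89) ≈ 2 · 0.21363 = 0.42726 ≈ 0.4273.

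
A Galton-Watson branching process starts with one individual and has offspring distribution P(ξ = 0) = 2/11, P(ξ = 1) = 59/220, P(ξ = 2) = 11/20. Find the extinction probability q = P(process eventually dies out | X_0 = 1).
q = 40/121

The pgf is f(s) = 2/11 + 59/220·s + 11/20·s². The extinction probability q is the smallest fixed point of f in [0, 1]. Setting s = f(s):
  11/20·s² + (59/220 − 1)·s + 2/11 = 0
  11/20·s² − (2/11 + 11/20)·s + 2/11 = 0
which factors as (s − 1)·(11/20·s − 2/11) = 0, giving roots s = 1 and s = (2/11)/(11/20) = 40/121.
Mean offspring μ = 59/220 + 2·11/20 = 301/220 > 1 (supercritical), so q < 1. The extinction probability is the smaller root: q = (2/11)/(11/20) = 40/121.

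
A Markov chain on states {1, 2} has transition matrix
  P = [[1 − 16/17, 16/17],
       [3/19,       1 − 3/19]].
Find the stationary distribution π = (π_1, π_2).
π_1 = 51/355, π_2 = 304/355

Solve πP = π with π_1 + π_2 = 1. From πP = π: π_1 · (1 − 16/17) + π_2 · 3/19 = π_1 ⇒ π_2 · 3/19 = π_1 · 16/17 ⇒ π_2/π_1 = (16/17)/(3/19) = 304/51. Together with π_1 + π_2 = 1:
  π_1 = (3/19)/(16/17 + 3/19) = (3/19)/(355/323) = 51/355,
  π_2 = (16/17)/(16/17 + 3/19) = (16/17)/(355/323) = 304/355.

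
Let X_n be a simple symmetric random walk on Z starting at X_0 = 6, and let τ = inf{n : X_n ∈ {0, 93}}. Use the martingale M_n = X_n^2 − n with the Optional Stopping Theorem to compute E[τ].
E[τ] = 522

M_n = X_n^2 − n is a martingale (since E[X_{n+1}^2 | F_n] = X_n^2 + 1). By OST (τ has finite mean in a bounded region), E[M_τ] = E[M_0] = X_0^2 − 0 = 6^2 = 36. Also E[M_τ] = E[X_τ^2] − E[τ]. The walk exits at 0 or 93, with P(hit 93 first) = 6/93, so E[X_τ^2] = 93^2 · 6/93 + 0 = 558. Thus E[τ] = E[X_τ^2] − E[M_τ] = 558 − 36 = 522 = 6(93 − 6) = 522.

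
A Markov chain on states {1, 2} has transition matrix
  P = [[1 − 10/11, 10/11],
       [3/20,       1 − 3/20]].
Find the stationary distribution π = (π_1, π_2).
π_1 = 33/233, π_2 = 200/233

Solve πP = π with π_1 + π_2 = 1. From πP = π: π_1 · (1 − 10/11) + π_2 · 3/20 = π_1 ⇒ π_2 · 3/20 = π_1 · 10/11 ⇒ π_2/π_1 = (10/11)/(3/20) = 200/33. Together with π_1 + π_2 = 1:
  π_1 = (3/20)/(10/11 + 3/20) = (3/20)/(233/220) = 33/233,
  π_2 = (10/11)/(10/11 + 3/20) = (10/11)/(233/220) = 200/233.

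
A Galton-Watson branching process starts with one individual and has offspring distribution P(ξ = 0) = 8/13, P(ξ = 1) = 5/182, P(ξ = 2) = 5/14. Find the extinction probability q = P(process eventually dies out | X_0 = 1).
q = 1

Mean offspring μ = 0·8/13 + 1·5/182 + 2·5/14 = 135/182 ≤ 1. For μ ≤ 1 with offspring not concentrated at 1, the Galton-Watson process goes extinct almost surely, so q = 1.
(Algebraic check: The pgf is f(s) = 8/13 + 5/182·s + 5/14·s². The extinction probability q is the smallest fixed point of f in [0, 1]. Setting s = f(s):
  5/14·s² + (5/182 − 1)·s + 8/13 = 0
  5/14·s² − (8/13 + 5/14)·s + 8/13 = 0
which factors as (s − 1)·(5/14·s − 8/13) = 0, giving roots s = 1 and s = (8/13)/(5/14) = 112/65. Since 112/65 ≥ 1, the smallest root in [0, 1] is s = 1.)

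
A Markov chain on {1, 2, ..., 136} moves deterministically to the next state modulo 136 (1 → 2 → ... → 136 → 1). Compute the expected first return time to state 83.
E[T_83 | X_0 = 83] = 136

The chain cycles deterministically, so starting at state 83 it returns in exactly 136 steps. Equivalently, the stationary distribution is uniform π_j = 1/136 for every state j, so by Kac's formula E[T_83] = 1/π_83 = 136.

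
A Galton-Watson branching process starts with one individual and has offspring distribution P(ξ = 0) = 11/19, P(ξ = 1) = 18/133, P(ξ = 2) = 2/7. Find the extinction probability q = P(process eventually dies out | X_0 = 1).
q = 1

Mean offspring μ = 0·11/19 + 1·18/133 + 2·2/7 = 94/133 ≤ 1. For μ ≤ 1 with offspring not concentrated at 1, the Galton-Watson process goes extinct almost surely, so q = 1.
(Algebraic check: The pgf is f(s) = 11/19 + 18/133·s + 2/7·s². The extinction probability q is the smallest fixed point of f in [0, 1]. Setting s = f(s):
  2/7·s² + (18/133 − 1)·s + 11/19 = 0
  2/7·s² − (11/19 + 2/7)·s + 11/19 = 0
which factors as (s − 1)·(2/7·s − 11/19) = 0, giving roots s = 1 and s = (11/19)/(2/7) = 77/38. Since 77/38 ≥ 1, the smallest root in [0, 1] is s = 1.)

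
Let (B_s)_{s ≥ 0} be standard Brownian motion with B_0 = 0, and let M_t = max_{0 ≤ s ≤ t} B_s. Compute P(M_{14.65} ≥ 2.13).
P(M_{14.65} ≥ 2.13) = 2·P(B_{14.65} ≥ 2.13) = 2(1 − Φ(2.13/√14.65)) ≈ 0.5779

By the reflection principle for Brownian motion, P(M_t ≥ a) = 2 · P(B_t ≥ a) for a ≥ 0. Since B_t ~ N(0, t), P(B_t ≥ 2.13) = 1 − Φ(2.13/√t) = 1 − Φ(2.13/√14.65) = 1 − Φ(0.5565). So
  P(M_{14.65} ≥ 2.13) = 2(1 − Φ(0.5565)) ≈ 0.5779.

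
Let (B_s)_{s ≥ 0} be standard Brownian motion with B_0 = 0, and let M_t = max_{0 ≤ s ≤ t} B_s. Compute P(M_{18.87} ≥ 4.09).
P(M_{18.87} ≥ 4.09) = 2·P(B_{18.87} ≥ 4.09) = 2(1 − Φ(4.09/√18.87)) ≈ 0.3464

By the reflection principle for Brownian motion, P(M_t ≥ a) = 2 · P(B_t ≥ a) for a ≥ 0. Since B_t ~ N(0, t), P(B_t ≥ 4.09) = 1 − Φ(4.09/√t) = 1 − Φ(4.09/√18.87) = 1 − Φ(0.9415). So
  P(M_{18.87} ≥ 4.09) = 2(1 − Φ(0.9415)) ≈ 0.3464.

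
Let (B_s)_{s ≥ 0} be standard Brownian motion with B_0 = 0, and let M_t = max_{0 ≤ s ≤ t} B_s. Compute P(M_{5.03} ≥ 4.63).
P(M_{5.03} ≥ 4.63) = 2·P(B_{5.03} ≥ 4.63) = 2(1 − Φ(4.63/√5.03)) ≈ 0.0390

By the reflection principle for Brownian motion, P(M_t ≥ a) = 2 · P(B_t ≥ a) for a ≥ 0. Since B_t ~ N(0, t), P(B_t ≥ 4.63) = 1 − Φ(4.63/√t) = 1 − Φ(4.63/√5.03) = 1 − Φ(2.0644). So
  P(M_{5.03} ≥ 4.63) = 2(1 − Φ(2.0644)) ≈ 0.0390.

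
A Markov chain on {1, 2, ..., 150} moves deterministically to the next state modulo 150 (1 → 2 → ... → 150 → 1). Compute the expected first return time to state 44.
E[T_44 | X_0 = 44] = 150

The chain cycles deterministically, so starting at state 44 it returns in exactly 150 steps. Equivalently, the stationary distribution is uniform π_j = 1/150 for every state j, so by Kac's formula E[T_44] = 1/π_44 = 150.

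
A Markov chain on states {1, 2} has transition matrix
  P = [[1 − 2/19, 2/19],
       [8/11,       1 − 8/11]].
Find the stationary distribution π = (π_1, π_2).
π_1 = 76/87, π_2 = 11/87

Solve πP = π with π_1 + π_2 = 1. From πP = π: π_1 · (1 − 2/19) + π_2 · 8/11 = π_1 ⇒ π_2 · 8/11 = π_1 · 2/19 ⇒ π_2/π_1 = (2/19)/(8/11) = 11/76. Together with π_1 + π_2 = 1:
  π_1 = (8/11)/(2/19 + 8/11) = (8/11)/(174/209) = 76/87,
  π_2 = (2/19)/(2/19 + 8/11) = (2/19)/(174/209) = 11/87.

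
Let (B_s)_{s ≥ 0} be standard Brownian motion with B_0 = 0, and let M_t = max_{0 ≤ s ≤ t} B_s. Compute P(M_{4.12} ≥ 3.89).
P(M_{4.12} ≥ 3.89) = 2·P(B_{4.12} ≥ 3.89) = 2(1 − Φ(3.89/√4.12)) ≈ 0.0553

By the reflection principle for Brownian motion, P(M_t ≥ a) = 2 · P(B_t ≥ a) for a ≥ 0. Since B_t ~ N(0, t), P(B_t ≥ 3.89) = 1 − Φ(3.89/√t) = 1 − Φ(3.89/√4.12) = 1 − Φ(1.9165). So
  P(M_{4.12} ≥ 3.89) = 2(1 − Φ(1.9165)) ≈ 0.0553.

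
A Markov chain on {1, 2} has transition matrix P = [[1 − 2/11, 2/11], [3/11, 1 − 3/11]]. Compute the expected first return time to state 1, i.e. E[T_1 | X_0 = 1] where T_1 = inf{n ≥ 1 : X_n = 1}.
E[T_1 | X_0 = 1] = 1/π_1 = 5/3

For an irreducible recurrent Markov chain with stationary distribution π, E[T_i | X_0 = i] = 1/π_i (Kac's formula). Here π_1 = (3/11)/(2/11 + 3/11) = (3/11)/(5/11) = 3/5, so E[T_1 | X_0 = 1] = 1/π_1 = (2/11 + 3/11)/(3/11) = (5/11)/(3/11) = 5/3.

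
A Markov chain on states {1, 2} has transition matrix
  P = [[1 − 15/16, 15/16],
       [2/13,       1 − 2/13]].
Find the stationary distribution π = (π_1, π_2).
π_1 = 32/227, π_2 = 195/227

Solve πP = π with π_1 + π_2 = 1. From πP = π: π_1 · (1 − 15/16) + π_2 · 2/13 = π_1 ⇒ π_2 · 2/13 = π_1 · 15/16 ⇒ π_2/π_1 = (15/16)/(2/13) = 195/32. Together with π_1 + π_2 = 1:
  π_1 = (2/13)/(15/16 + 2/13) = (2/13)/(227/208) = 32/227,
  π_2 = (15/16)/(15/16 + 2/13) = (15/16)/(227/208) = 195/227.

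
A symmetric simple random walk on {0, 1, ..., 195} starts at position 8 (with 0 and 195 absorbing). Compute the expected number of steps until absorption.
E[τ | X_0 = 8] = 1496

Let v_k = E[τ | X_0 = k]. Boundary: v_0 = v_195 = 0. Recurrence: v_k = 1 + (v_{k-1} + v_{k+1})/2 for 1 ≤ k ≤ 194. The particular solution to v_k − (v_{k-1} + v_{k+1})/2 = 1 is v_k = −k^2. Adding homogeneous solution A + B k and matching boundaries gives v_k = k (195 − k). Substituting k = 8: v_8 = 8 · 187 = 1496.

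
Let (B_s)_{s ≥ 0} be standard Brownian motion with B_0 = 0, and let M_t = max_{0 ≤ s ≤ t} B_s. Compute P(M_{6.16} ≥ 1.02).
P(M_{6.16} ≥ 1.02) = 2·P(B_{6.16} ≥ 1.02) = 2(1 − Φ(1.02/√6.16)) ≈ 0.6811

By the reflection principle for Brownian motion, P(M_t ≥ a) = 2 · P(B_t ≥ a) for a ≥ 0. Since B_t ~ N(0, t), P(B_t ≥ 1.02) = 1 − Φ(1.02/√t) = 1 − Φ(1.02/√6.16) = 1 − Φ(0.4110). So
  P(M_{6.16} ≥ 1.02) = 2(1 − Φ(0.4110)) ≈ 0.6811.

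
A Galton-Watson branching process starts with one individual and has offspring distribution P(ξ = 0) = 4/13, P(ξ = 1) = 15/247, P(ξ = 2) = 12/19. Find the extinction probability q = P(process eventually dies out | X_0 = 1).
q = 19/39

The pgf is f(s) = 4/13 + 15/247·s + 12/19·s². The extinction probability q is the smallest fixed point of f in [0, 1]. Setting s = f(s):
  12/19·s² + (15/247 − 1)·s + 4/13 = 0
  12/19·s² − (4/13 + 12/19)·s + 4/13 = 0
which factors as (s − 1)·(12/19·s − 4/13) = 0, giving roots s = 1 and s = (4/13)/(12/19) = 19/39.
Mean offspring μ = 15/247 + 2·12/19 = 327/247 > 1 (supercritical), so q < 1. The extinction probability is the smaller root: q = (4/13)/(12/19) = 19/39.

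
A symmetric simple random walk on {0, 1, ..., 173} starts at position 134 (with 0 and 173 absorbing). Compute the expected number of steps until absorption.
E[τ | X_0 = 134] = 5226

Let v_k = E[τ | X_0 = k]. Boundary: v_0 = v_173 = 0. Recurrence: v_k = 1 + (v_{k-1} + v_{k+1})/2 for 1 ≤ k ≤ 172. The particular solution to v_k − (v_{k-1} + v_{k+1})/2 = 1 is v_k = −k^2. Adding homogeneous solution A + B k and matching boundaries gives v_k = k (173 − k). Substituting k = 134: v_134 = 134 · 39 = 5226.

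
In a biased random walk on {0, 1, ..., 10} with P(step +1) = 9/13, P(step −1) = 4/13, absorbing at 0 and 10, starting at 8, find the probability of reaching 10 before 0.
P(hit 10 before 0) = (1 − (4/9)^8) / (1 − (4/9)^10) = 53561169/53626705

Let u_k denote P(reach 10 before 0 | start at k). Boundary: u_0 = 0, u_10 = 1. Recurrence: u_k = 9/13·u_{k+1} + 4/13·u_{k-1} for 1 ≤ k ≤ 9. Try u_k = A + B·r^k with r = q/p = (4/13)/(9/13) = 4/9. Substitution satisfies the recurrence; boundary conditions give:
  u_k = (1 − r^k) / (1 − r^N) = (1 − (4/9)^8) / (1 − (4/9)^10) = 53561169/53626705.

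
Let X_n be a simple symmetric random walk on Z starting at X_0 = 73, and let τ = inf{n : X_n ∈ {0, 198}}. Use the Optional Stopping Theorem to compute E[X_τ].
E[X_τ] = 73

X_n is a martingale and τ is a bounded-mean stopping time (indeed τ is finite a.s. with bounded expectation since the walk is in a bounded region). By the OST, E[X_τ] = E[X_0] = 73. Equivalently: E[X_τ] = 198 · P(hit 198 first) + 0 · P(hit 0 first) = 198 · (73/198) = 73.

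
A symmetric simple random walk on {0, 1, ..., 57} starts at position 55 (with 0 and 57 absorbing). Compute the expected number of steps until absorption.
E[τ | X_0 = 55] = 110

Let v_k = E[τ | X_0 = k]. Boundary: v_0 = v_57 = 0. Recurrence: v_k = 1 + (v_{k-1} + v_{k+1})/2 for 1 ≤ k ≤ 56. The particular solution to v_k − (v_{k-1} + v_{k+1})/2 = 1 is v_k = −k^2. Adding homogeneous solution A + B k and matching boundaries gives v_k = k (57 − k). Substituting k = 55: v_55 = 55 · 2 = 110.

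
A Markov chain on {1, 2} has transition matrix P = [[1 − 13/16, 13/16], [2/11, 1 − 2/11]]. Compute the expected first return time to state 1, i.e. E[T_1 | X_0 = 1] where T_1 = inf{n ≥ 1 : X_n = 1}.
E[T_1 | X_0 = 1] = 1/π_1 = 175/32

For an irreducible recurrent Markov chain with stationary distribution π, E[T_i | X_0 = i] = 1/π_i (Kac's formula). Here π_1 = (2/11)/(13/16 + 2/11) = (2/11)/(175/176) = 32/175, so E[T_1 | X_0 = 1] = 1/π_1 = (13/16 + 2/11)/(2/11) = (175/176)/(2/11) = 175/32.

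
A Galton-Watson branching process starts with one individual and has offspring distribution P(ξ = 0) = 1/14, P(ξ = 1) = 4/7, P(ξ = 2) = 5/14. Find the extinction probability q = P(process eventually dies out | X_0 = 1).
q = 1/5

The pgf is f(s) = 1/14 + 4/7·s + 5/14·s². The extinction probability q is the smallest fixed point of f in [0, 1]. Setting s = f(s):
  5/14·s² + (4/7 − 1)·s + 1/14 = 0
  5/14·s² − (1/14 + 5/14)·s + 1/14 = 0
which factors as (s − 1)·(5/14·s − 1/14) = 0, giving roots s = 1 and s = (1/14)/(5/14) = 1/5.
Mean offspring μ = 4/7 + 2·5/14 = 9/7 > 1 (supercritical), so q < 1. The extinction probability is the smaller root: q = (1/14)/(5/14) = 1/5.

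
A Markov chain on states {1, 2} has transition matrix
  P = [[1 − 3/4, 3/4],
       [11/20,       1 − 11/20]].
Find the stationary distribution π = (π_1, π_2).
π_1 = 11/26, π_2 = 15/26

Solve πP = π with π_1 + π_2 = 1. From πP = π: π_1 · (1 − 3/4) + π_2 · 11/20 = π_1 ⇒ π_2 · 11/20 = π_1 · 3/4 ⇒ π_2/π_1 = (3/4)/(11/20) = 15/11. Together with π_1 + π_2 = 1:
  π_1 = (11/20)/(3/4 + 11/20) = (11/20)/(13/10) = 11/26,
  π_2 = (3/4)/(3/4 + 11/20) = (3/4)/(13/10) = 15/26.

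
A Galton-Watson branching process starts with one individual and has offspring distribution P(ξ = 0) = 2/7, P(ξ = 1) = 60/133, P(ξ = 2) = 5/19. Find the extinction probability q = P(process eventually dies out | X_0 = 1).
q = 1

Mean offspring μ = 0·2/7 + 1·60/133 + 2·5/19 = 130/133 ≤ 1. For μ ≤ 1 with offspring not concentrated at 1, the Galton-Watson process goes extinct almost surely, so q = 1.
(Algebraic check: The pgf is f(s) = 2/7 + 60/133·s + 5/19·s². The extinction probability q is the smallest fixed point of f in [0, 1]. Setting s = f(s):
  5/19·s² + (60/133 − 1)·s + 2/7 = 0
  5/19·s² − (2/7 + 5/19)·s + 2/7 = 0
which factors as (s − 1)·(5/19·s − 2/7) = 0, giving roots s = 1 and s = (2/7)/(5/19) = 38/35. Since 38/35 ≥ 1, the smallest root in [0, 1] is s = 1.)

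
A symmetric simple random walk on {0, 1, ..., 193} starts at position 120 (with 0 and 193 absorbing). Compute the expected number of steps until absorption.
E[τ | X_0 = 120] = 8760

Let v_k = E[τ | X_0 = k]. Boundary: v_0 = v_193 = 0. Recurrence: v_k = 1 + (v_{k-1} + v_{k+1})/2 for 1 ≤ k ≤ 192. The particular solution to v_k − (v_{k-1} + v_{k+1})/2 = 1 is v_k = −k^2. Adding homogeneous solution A + B k and matching boundaries gives v_k = k (193 − k). Substituting k = 120: v_120 = 120 · 73 = 8760.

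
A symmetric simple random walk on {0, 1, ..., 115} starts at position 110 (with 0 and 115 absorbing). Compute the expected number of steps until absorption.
E[τ | X_0 = 110] = 550

Let v_k = E[τ | X_0 = k]. Boundary: v_0 = v_115 = 0. Recurrence: v_k = 1 + (v_{k-1} + v_{k+1})/2 for 1 ≤ k ≤ 114. The particular solution to v_k − (v_{k-1} + v_{k+1})/2 = 1 is v_k = −k^2. Adding homogeneous solution A + B k and matching boundaries gives v_k = k (115 − k). Substituting k = 110: v_110 = 110 · 5 = 550.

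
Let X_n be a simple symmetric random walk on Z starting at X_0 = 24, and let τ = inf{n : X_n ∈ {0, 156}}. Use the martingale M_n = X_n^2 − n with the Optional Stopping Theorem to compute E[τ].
E[τ] = 3168

M_n = X_n^2 − n is a martingale (since E[X_{n+1}^2 | F_n] = X_n^2 + 1). By OST (τ has finite mean in a bounded region), E[M_τ] = E[M_0] = X_0^2 − 0 = 24^2 = 576. Also E[M_τ] = E[X_τ^2] − E[τ]. The walk exits at 0 or 156, with P(hit 156 first) = 24/156, so E[X_τ^2] = 156^2 · 24/156 + 0 = 3744. Thus E[τ] = E[X_τ^2] − E[M_τ] = 3744 − 576 = 3168 = 24(156 − 24) = 3168.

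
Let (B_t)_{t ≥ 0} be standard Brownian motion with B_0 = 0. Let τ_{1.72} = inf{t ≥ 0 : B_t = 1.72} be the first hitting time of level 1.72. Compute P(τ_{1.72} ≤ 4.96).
P(τ_{1.72} ≤ 4.96) = 2(1 − Φ(1.72/√4.96)) = 2(1 − Φ(0.7723)) ≈ 0.4399

By the reflection principle for standard BM, P(τ_b ≤ t) = 2 · P(B_t ≥ b). Since B_t ~ N(0, t), P(B_t ≥ 1.72) = 1 − Φ(1.72/√t) = 1 − Φ(1.72/√4.96) = 1 − Φ(0.7723) ≈ 0.21997. Doubling: P(τ_{1.72} ≤ 4.96) ≈ 2 · 0.21997 = 0.43994 ≈ 0.4399.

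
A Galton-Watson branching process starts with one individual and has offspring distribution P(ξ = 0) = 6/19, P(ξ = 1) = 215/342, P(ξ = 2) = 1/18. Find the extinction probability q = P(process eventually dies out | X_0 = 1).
q = 1

Mean offspring μ = 0·6/19 + 1·215/342 + 2·1/18 = 253/342 ≤ 1. For μ ≤ 1 with offspring not concentrated at 1, the Galton-Watson process goes extinct almost surely, so q = 1.
(Algebraic check: The pgf is f(s) = 6/19 + 215/342·s + 1/18·s². The extinction probability q is the smallest fixed point of f in [0, 1]. Setting s = f(s):
  1/18·s² + (215/342 − 1)·s + 6/19 = 0
  1/18·s² − (6/19 + 1/18)·s + 6/19 = 0
which factors as (s − 1)·(1/18·s − 6/19) = 0, giving roots s = 1 and s = (6/19)/(1/18) = 108/19. Since 108/19 ≥ 1, the smallest root in [0, 1] is s = 1.)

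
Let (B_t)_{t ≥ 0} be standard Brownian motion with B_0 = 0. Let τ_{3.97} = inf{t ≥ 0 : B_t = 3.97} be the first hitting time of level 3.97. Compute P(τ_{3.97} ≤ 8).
P(τ_{3.97} ≤ 8) = 2(1 − Φ(3.97/√8)) = 2(1 − Φ(1.4036)) ≈ 0.1604

By the reflection principle for standard BM, P(τ_b ≤ t) = 2 · P(B_t ≥ b). Since B_t ~ N(0, t), P(B_t ≥ 3.97) = 1 − Φ(3.97/√t) = 1 − Φ(3.97/√8) = 1 − Φ(1.4036) ≈ 0.08022. Doubling: P(τ_{3.97} ≤ 8) ≈ 2 · 0.08022 = 0.16044 ≈ 0.1604.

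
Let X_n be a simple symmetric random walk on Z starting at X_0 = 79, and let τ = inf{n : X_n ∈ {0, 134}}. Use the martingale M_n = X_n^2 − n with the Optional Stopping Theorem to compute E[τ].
E[τ] = 4345

M_n = X_n^2 − n is a martingale (since E[X_{n+1}^2 | F_n] = X_n^2 + 1). By OST (τ has finite mean in a bounded region), E[M_τ] = E[M_0] = X_0^2 − 0 = 79^2 = 6241. Also E[M_τ] = E[X_τ^2] − E[τ]. The walk exits at 0 or 134, with P(hit 134 first) = 79/134, so E[X_τ^2] = 134^2 · 79/134 + 0 = 10586. Thus E[τ] = E[X_τ^2] − E[M_τ] = 10586 − 6241 = 4345 = 79(134 − 79) = 4345.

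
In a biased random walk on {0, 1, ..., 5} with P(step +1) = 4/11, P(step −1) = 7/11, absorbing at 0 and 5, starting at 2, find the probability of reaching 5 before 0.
P(hit 5 before 0) = (1 − (7/4)^2) / (1 − (7/4)^5) = 704/5261

Let u_k denote P(reach 5 before 0 | start at k). Boundary: u_0 = 0, u_5 = 1. Recurrence: u_k = 4/11·u_{k+1} + 7/11·u_{k-1} for 1 ≤ k ≤ 4. Try u_k = A + B·r^k with r = q/p = (7/11)/(4/11) = 7/4. Substitution satisfies the recurrence; boundary conditions give:
  u_k = (1 − r^k) / (1 − r^N) = (1 − (7/4)^2) / (1 − (7/4)^5) = 704/5261.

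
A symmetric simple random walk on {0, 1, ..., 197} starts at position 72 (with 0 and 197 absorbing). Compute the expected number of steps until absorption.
E[τ | X_0 = 72] = 9000

Let v_k = E[τ | X_0 = k]. Boundary: v_0 = v_197 = 0. Recurrence: v_k = 1 + (v_{k-1} + v_{k+1})/2 for 1 ≤ k ≤ 196. The particular solution to v_k − (v_{k-1} + v_{k+1})/2 = 1 is v_k = −k^2. Adding homogeneous solution A + B k and matching boundaries gives v_k = k (197 − k). Substituting k = 72: v_72 = 72 · 125 = 9000.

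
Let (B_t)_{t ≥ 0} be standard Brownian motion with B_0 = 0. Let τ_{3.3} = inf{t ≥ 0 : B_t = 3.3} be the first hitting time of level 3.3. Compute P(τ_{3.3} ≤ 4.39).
P(τ_{3.3} ≤ 4.39) = 2(1 − Φ(3.3/√4.39)) = 2(1 − Φ(1.5750)) ≈ 0.1153

By the reflection principle for standard BM, P(τ_b ≤ t) = 2 · P(B_t ≥ b). Since B_t ~ N(0, t), P(B_t ≥ 3.3) = 1 − Φ(3.3/√t) = 1 − Φ(3.3/√4.39) = 1 − Φ(1.5750) ≈ 0.05763. Doubling: P(τ_{3.3} ≤ 4.39) ≈ 2 · 0.05763 = 0.11526 ≈ 0.1153.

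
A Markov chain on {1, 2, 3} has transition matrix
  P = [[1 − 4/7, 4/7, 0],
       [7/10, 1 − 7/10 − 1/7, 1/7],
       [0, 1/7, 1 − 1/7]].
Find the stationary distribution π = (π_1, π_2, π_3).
π = (49/129, 40/129, 40/129)

This is a birth-death chain on three states, which satisfies detailed balance: π_1 · P_{12} = π_2 · P_{21} and π_2 · P_{23} = π_3 · P_{32}.
From π_1 · 4/7 = π_2 · 7/10: π_2/π_1 = (4/7)/(7/10) = 40/49.
From π_2 · 1/7 = π_3 · 1/7: π_3/π_2 = (1/7)/(1/7) = 1.
Take π_1 proportional to 1; then unnormalized π = (1, 40/49, 40/49). Normalize by dividing by the sum 129/49:
  π = (49/129, 40/129, 40/129).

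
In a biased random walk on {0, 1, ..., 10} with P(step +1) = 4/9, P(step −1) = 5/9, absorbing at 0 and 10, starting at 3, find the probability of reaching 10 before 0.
P(hit 10 before 0) = (1 − (5/4)^3) / (1 − (5/4)^10) = 999424/8717049

Let u_k denote P(reach 10 before 0 | start at k). Boundary: u_0 = 0, u_10 = 1. Recurrence: u_k = 4/9·u_{k+1} + 5/9·u_{k-1} for 1 ≤ k ≤ 9. Try u_k = A + B·r^k with r = q/p = (5/9)/(4/9) = 5/4. Substitution satisfies the recurrence; boundary conditions give:
  u_k = (1 − r^k) / (1 − r^N) = (1 − (5/4)^3) / (1 − (5/4)^10) = 999424/8717049.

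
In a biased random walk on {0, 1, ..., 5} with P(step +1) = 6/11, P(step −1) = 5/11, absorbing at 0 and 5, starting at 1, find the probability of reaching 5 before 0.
P(hit 5 before 0) = (1 − (5/6)^1) / (1 − (5/6)^5) = 1296/4651

Let u_k denote P(reach 5 before 0 | start at k). Boundary: u_0 = 0, u_5 = 1. Recurrence: u_k = 6/11·u_{k+1} + 5/11·u_{k-1} for 1 ≤ k ≤ 4. Try u_k = A + B·r^k with r = q/p = (5/11)/(6/11) = 5/6. Substitution satisfies the recurrence; boundary conditions give:
  u_k = (1 − r^k) / (1 − r^N) = (1 − (5/6)^1) / (1 − (5/6)^5) = 1296/4651.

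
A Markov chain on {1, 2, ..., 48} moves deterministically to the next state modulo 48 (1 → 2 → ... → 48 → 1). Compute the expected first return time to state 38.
E[T_38 | X_0 = 38] = 48

The chain cycles deterministically, so starting at state 38 it returns in exactly 48 steps. Equivalently, the stationary distribution is uniform π_j = 1/48 for every state j, so by Kac's formula E[T_38] = 1/π_38 = 48.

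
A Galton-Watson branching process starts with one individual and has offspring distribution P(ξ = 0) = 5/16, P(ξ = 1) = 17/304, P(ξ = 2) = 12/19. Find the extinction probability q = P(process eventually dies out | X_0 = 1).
q = 95/192

The pgf is f(s) = 5/16 + 17/304·s + 12/19·s². The extinction probability q is the smallest fixed point of f in [0, 1]. Setting s = f(s):
  12/19·s² + (17/304 − 1)·s + 5/16 = 0
  12/19·s² − (5/16 + 12/19)·s + 5/16 = 0
which factors as (s − 1)·(12/19·s − 5/16) = 0, giving roots s = 1 and s = (5/16)/(12/19) = 95/192.
Mean offspring μ = 17/304 + 2·12/19 = 401/304 > 1 (supercritical), so q < 1. The extinction probability is the smaller root: q = (5/16)/(12/19) = 95/192.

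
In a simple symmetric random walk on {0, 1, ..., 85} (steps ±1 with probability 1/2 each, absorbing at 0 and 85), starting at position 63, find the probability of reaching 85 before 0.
P(hit 85 before 0) = 63/85

Let u_k = P(hit 85 before 0 | start at k). Then u_0 = 0, u_85 = 1, and u_k = u_{k-1}/2 + u_{k+1}/2 for 1 ≤ k ≤ 84. This harmonic recurrence is solved by u_k = k/85, giving u_63 = 63/85.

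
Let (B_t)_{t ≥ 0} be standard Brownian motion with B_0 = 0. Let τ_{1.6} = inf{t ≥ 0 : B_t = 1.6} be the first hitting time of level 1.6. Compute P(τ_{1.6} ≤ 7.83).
P(τ_{1.6} ≤ 7.83) = 2(1 − Φ(1.6/√7.83)) = 2(1 − Φ(0.5718)) ≈ 0.5675

By the reflection principle for standard BM, P(τ_b ≤ t) = 2 · P(B_t ≥ b). Since B_t ~ N(0, t), P(B_t ≥ 1.6) = 1 − Φ(1.6/√t) = 1 − Φ(1.6/√7.83) = 1 − Φ(0.5718) ≈ 0.28373. Doubling: P(τ_{1.6} ≤ 7.83) ≈ 2 · 0.28373 = 0.56746 ≈ 0.5675.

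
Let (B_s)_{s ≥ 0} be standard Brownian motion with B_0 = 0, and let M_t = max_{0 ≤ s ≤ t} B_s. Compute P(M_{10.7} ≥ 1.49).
P(M_{10.7} ≥ 1.49) = 2·P(B_{10.7} ≥ 1.49) = 2(1 − Φ(1.49/√10.7)) ≈ 0.6487

By the reflection principle for Brownian motion, P(M_t ≥ a) = 2 · P(B_t ≥ a) for a ≥ 0. Since B_t ~ N(0, t), P(B_t ≥ 1.49) = 1 − Φ(1.49/√t) = 1 − Φ(1.49/√10.7) = 1 − Φ(0.4555). So
  P(M_{10.7} ≥ 1.49) = 2(1 − Φ(0.4555)) ≈ 0.6487.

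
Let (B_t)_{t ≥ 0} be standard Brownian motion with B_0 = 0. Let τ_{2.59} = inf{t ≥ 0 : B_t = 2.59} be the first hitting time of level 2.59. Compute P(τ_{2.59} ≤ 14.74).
P(τ_{2.59} ≤ 14.74) = 2(1 − Φ(2.59/√14.74)) = 2(1 − Φ(0.6746)) ≈ 0.4999

By the reflection principle for standard BM, P(τ_b ≤ t) = 2 · P(B_t ≥ b). Since B_t ~ N(0, t), P(B_t ≥ 2.59) = 1 − Φ(2.59/√t) = 1 − Φ(2.59/√14.74) = 1 − Φ(0.6746) ≈ 0.24996. Doubling: P(τ_{2.59} ≤ 14.74) ≈ 2 · 0.24996 = 0.49992 ≈ 0.4999.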